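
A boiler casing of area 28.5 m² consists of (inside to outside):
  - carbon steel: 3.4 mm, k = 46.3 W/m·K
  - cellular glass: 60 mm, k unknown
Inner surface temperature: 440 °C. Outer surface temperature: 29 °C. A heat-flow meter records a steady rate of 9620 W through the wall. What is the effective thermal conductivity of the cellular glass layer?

k ≈ 0.0493 W/(m·K)

Series thermal resistances:
R_carbon steel = L/(kA) = 0.0034/(46.3×28.5) = 2.577×10^-6 K/W
Sum of known resistances R_other = 2.577×10^-6 K/W
Total R = ΔT/Q = 411/9620 = 0.04272 K/W
R_cellular glass = R_total − R_other = 0.04272 K/W
k = L/(R·A) = 0.06/(0.04272×28.5)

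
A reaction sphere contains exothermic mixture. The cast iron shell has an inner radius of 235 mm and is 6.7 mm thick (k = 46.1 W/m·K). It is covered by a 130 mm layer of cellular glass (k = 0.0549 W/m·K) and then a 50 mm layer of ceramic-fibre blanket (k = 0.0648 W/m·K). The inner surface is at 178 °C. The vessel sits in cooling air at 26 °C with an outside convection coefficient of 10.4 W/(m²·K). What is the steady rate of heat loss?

Spherical conduction: R = (1/r_in − 1/r_out)/(4πk) per layer; series-sum.
R_cast iron shell = (1/0.235 − 1/0.2417)/(4π×46.1) = 2.036×10^-4 K/W
R_cellular glass = (1/0.2417 − 1/0.3717)/(4π×0.0549) = 2.097 K/W
R_ceramic-fibre blanket = (1/0.3717 − 1/0.4217)/(4π×0.0648) = 0.3917 K/W
R_outer film = 1/(h·4πr_o²) = 1/(10.4×4π×0.4217²) = 0.04303 K/W
R_total = 2.532 K/W
Q = ΔT/R_total = 152/2.532

Q ≈ 60 W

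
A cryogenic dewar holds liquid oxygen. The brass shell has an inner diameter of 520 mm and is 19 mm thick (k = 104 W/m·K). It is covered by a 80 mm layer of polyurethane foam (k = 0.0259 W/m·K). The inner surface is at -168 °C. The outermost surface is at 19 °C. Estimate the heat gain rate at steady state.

Q ≈ 76.2 W

Each spherical layer contributes R = (1/r_i − 1/r_o)/(4πk):
R_brass shell = (1/0.26 − 1/0.279)/(4π×104) = 2.004×10^-4 K/W
R_polyurethane foam = (1/0.279 − 1/0.359)/(4π×0.0259) = 2.454 K/W
R_total = 2.454 K/W
Q = ΔT/R_total = 187/2.454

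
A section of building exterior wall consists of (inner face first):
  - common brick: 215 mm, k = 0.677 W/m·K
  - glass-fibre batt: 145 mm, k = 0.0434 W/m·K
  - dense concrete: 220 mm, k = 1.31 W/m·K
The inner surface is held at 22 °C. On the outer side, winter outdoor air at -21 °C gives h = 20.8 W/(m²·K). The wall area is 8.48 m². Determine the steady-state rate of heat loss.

Thermal resistances in series:
R_common brick = L/(kA) = 0.215/(0.677×8.48) = 0.03745 K/W
R_glass-fibre batt = L/(kA) = 0.145/(0.0434×8.48) = 0.394 K/W
R_dense concrete = L/(kA) = 0.22/(1.31×8.48) = 0.0198 K/W
R_outer film = 1/(h_o·A) = 1/(20.8×8.48) = 0.005669 K/W
R_total = 0.4569 K/W
Q = ΔT / R_total = 43 / 0.4569

Q ≈ 94.1 W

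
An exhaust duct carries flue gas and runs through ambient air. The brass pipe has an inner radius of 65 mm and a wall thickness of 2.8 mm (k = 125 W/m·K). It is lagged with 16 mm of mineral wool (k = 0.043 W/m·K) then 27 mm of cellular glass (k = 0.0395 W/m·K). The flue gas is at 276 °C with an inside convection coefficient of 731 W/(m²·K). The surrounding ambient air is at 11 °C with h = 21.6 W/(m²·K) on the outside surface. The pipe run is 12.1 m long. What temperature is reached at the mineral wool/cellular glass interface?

Per-layer cylindrical resistances, series-summed:
R_inner film = 1/(h_i·2πr₁L) = 1/(731×2π×0.065×12.1) = 2.768×10^-4 K/W
R_brass pipe wall = ln(67.8/65)/(2π×125×12.1) = 4.438×10^-6 K/W
R_mineral wool = ln(83.8/67.8)/(2π×0.043×12.1) = 0.06481 K/W
R_cellular glass = ln(110.8/83.8)/(2π×0.0395×12.1) = 0.093 K/W
R_outer film = 1/(h_o·2πr_oL) = 1/(21.6×2π×0.1108×12.1) = 0.005496 K/W
R_total = 0.1636 K/W
Q = ΔT/R_total = 265/0.1636
Q = 1620 W
T_interface = T_inner − Q·ΣR(inner→interface) = 276 − 1620×0.06509

T ≈ 171 °C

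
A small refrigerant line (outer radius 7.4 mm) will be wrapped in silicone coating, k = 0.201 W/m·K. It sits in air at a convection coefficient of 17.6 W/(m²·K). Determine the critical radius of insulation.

For a cylinder r_cr = k/h = 0.201/17.6
r_cr = 11.4 mm; since the bare radius (7.4 mm) is below r_cr, adding a thin layer of insulation will *increase* heat loss.

r_cr ≈ 11.4 mm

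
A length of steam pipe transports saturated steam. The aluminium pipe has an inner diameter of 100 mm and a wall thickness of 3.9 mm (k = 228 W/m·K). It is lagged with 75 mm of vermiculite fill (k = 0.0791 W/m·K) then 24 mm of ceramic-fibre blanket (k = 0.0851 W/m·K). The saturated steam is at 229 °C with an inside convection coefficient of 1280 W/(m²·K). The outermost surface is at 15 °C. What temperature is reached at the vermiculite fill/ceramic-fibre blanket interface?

T ≈ 47.9 °C

Cylindrical conduction, so R = ln(r₂/r₁)/(2πkL) per layer, in series:
R_inner film = 1/(h_i·2πr₁L) = 1/(1280×2π×0.05×1) = 0.002487 K/W
R_aluminium pipe wall = ln(53.9/50)/(2π×228×1) = 5.243×10^-5 K/W
R_vermiculite fill = ln(128.9/53.9)/(2π×0.0791×1) = 1.754 K/W
R_ceramic-fibre blanket = ln(152.9/128.9)/(2π×0.0851×1) = 0.3193 K/W
R_total = 2.076 K/W
Q = ΔT/R_total = 214/2.076
Q = 103 W/m
T_interface = T_inner − Q·ΣR(inner→interface) = 229 − 103×1.757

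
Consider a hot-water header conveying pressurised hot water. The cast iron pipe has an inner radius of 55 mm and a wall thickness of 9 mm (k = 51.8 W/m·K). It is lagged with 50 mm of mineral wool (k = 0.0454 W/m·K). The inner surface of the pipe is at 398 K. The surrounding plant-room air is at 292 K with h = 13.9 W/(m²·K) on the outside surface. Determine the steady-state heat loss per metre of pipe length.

Cylindrical conduction, so R = ln(r₂/r₁)/(2πkL) per layer, in series:
R_cast iron pipe wall = ln(64/55)/(2π×51.8×1) = 4.656×10^-4 K/W
R_mineral wool = ln(114/64)/(2π×0.0454×1) = 2.024 K/W
R_outer film = 1/(h_o·2πr_oL) = 1/(13.9×2π×0.114×1) = 0.1004 K/W
R_total = 2.125 K/W
Q = ΔT/R_total = 106/2.125

q′ ≈ 49.9 W/m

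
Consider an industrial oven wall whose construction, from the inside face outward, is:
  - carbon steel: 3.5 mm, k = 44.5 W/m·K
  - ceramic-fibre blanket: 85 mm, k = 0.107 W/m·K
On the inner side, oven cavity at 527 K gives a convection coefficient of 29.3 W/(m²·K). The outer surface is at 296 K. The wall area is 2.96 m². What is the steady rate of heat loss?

Using the resistance-network approach (series):
R_inner film = 1/(h_i·A) = 1/(29.3×2.96) = 0.01153 K/W
R_carbon steel = L/(kA) = 0.0035/(44.5×2.96) = 2.657×10^-5 K/W
R_ceramic-fibre blanket = L/(kA) = 0.085/(0.107×2.96) = 0.2684 K/W
R_total = 0.2799 K/W
Q = ΔT / R_total = 231 / 0.2799

Q ≈ 825 W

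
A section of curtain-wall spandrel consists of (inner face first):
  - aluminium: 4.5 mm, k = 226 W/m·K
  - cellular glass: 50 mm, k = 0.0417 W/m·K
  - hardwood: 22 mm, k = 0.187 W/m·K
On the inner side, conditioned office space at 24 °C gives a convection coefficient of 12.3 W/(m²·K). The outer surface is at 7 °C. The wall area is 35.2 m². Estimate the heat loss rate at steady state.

Thermal resistances in series:
R_inner film = 1/(h_i·A) = 1/(12.3×35.2) = 0.00231 K/W
R_aluminium = L/(kA) = 0.0045/(226×35.2) = 5.657×10^-7 K/W
R_cellular glass = L/(kA) = 0.05/(0.0417×35.2) = 0.03406 K/W
R_hardwood = L/(kA) = 0.022/(0.187×35.2) = 0.003342 K/W
R_total = 0.03972 K/W
Q = ΔT / R_total = 17 / 0.03972

Q ≈ 428 W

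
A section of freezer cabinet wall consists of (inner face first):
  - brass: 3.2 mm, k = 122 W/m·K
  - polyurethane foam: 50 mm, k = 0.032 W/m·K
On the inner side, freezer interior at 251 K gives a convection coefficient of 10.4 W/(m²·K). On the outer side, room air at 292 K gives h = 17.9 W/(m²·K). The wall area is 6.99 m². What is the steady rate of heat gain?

Using the resistance-network approach (series):
R_inner film = 1/(h_i·A) = 1/(10.4×6.99) = 0.01376 K/W
R_brass = L/(kA) = 0.0032/(122×6.99) = 3.752×10^-6 K/W
R_polyurethane foam = L/(kA) = 0.05/(0.032×6.99) = 0.2235 K/W
R_outer film = 1/(h_o·A) = 1/(17.9×6.99) = 0.007992 K/W
R_total = 0.2453 K/W
Q = ΔT / R_total = 41 / 0.2453

Q ≈ 167 W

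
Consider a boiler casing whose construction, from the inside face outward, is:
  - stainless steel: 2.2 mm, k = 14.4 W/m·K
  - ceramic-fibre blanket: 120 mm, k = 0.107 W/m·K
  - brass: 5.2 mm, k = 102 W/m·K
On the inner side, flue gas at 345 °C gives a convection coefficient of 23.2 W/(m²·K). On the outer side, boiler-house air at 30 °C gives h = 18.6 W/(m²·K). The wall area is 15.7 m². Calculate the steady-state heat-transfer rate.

Model the wall as resistances in series:
R_inner film = 1/(h_i·A) = 1/(23.2×15.7) = 0.002745 K/W
R_stainless steel = L/(kA) = 0.0022/(14.4×15.7) = 9.731×10^-6 K/W
R_ceramic-fibre blanket = L/(kA) = 0.12/(0.107×15.7) = 0.07143 K/W
R_brass = L/(kA) = 0.0052/(102×15.7) = 3.247×10^-6 K/W
R_outer film = 1/(h_o·A) = 1/(18.6×15.7) = 0.003424 K/W
R_total = 0.07762 K/W
Q = ΔT / R_total = 315 / 0.07762

Q ≈ 4060 W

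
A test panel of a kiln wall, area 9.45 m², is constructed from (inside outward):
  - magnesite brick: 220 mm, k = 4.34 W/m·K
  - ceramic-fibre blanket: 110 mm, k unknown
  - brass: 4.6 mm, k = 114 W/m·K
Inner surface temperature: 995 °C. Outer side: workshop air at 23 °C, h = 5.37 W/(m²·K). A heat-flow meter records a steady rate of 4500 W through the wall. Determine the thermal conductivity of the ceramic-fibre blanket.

k ≈ 0.061 W/(m·K)

Treating each layer as a thermal resistance in series:
R_magnesite brick = L/(kA) = 0.22/(4.34×9.45) = 0.005364 K/W
R_brass = L/(kA) = 0.0046/(114×9.45) = 4.27×10^-6 K/W
R_outer film = 1/(h_o·A) = 1/(5.37×9.45) = 0.01971 K/W
Sum of known resistances R_other = 0.02507 K/W
Total R = ΔT/Q = 972/4500 = 0.216 K/W
R_ceramic-fibre blanket = R_total − R_other = 0.1909 K/W
k = L/(R·A) = 0.11/(0.1909×9.45)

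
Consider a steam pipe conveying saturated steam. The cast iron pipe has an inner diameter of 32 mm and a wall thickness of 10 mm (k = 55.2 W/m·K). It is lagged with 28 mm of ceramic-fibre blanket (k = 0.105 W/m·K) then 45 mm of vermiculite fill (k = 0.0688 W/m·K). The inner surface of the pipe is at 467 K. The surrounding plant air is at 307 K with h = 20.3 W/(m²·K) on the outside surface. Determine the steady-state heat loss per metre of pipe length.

q′ ≈ 61.8 W/m

Radial resistances (cylindrical: R_cond = ln(r_o/r_i)/(2πkL), R_conv = 1/(h·2πrL)):
R_cast iron pipe wall = ln(26/16)/(2π×55.2×1) = 0.0014 K/W
R_ceramic-fibre blanket = ln(54/26)/(2π×0.105×1) = 1.108 K/W
R_vermiculite fill = ln(99/54)/(2π×0.0688×1) = 1.402 K/W
R_outer film = 1/(h_o·2πr_oL) = 1/(20.3×2π×0.099×1) = 0.07919 K/W
R_total = 2.591 K/W
Q = ΔT/R_total = 160/2.591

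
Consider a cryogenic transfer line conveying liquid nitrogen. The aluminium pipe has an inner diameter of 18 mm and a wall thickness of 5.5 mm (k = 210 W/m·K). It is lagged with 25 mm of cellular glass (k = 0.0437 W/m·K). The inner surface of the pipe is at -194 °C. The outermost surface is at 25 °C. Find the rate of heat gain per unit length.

q′ ≈ 60 W/m

For a radial system each layer contributes R = ln(r_out/r_in)/(2πkL); films add R = 1/(hA).
R_aluminium pipe wall = ln(14.5/9)/(2π×210×1) = 3.615×10^-4 K/W
R_cellular glass = ln(39.5/14.5)/(2π×0.0437×1) = 3.65 K/W
R_total = 3.65 K/W
Q = ΔT/R_total = 219/3.65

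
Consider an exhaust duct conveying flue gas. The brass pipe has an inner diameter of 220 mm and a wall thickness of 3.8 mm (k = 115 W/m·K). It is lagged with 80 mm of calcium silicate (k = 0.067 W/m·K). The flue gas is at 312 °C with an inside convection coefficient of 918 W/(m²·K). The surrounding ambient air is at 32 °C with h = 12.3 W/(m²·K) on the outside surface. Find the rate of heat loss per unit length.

Cylindrical conduction, so R = ln(r₂/r₁)/(2πkL) per layer, in series:
R_inner film = 1/(h_i·2πr₁L) = 1/(918×2π×0.11×1) = 0.001576 K/W
R_brass pipe wall = ln(113.8/110)/(2π×115×1) = 4.7×10^-5 K/W
R_calcium silicate = ln(193.8/113.8)/(2π×0.067×1) = 1.265 K/W
R_outer film = 1/(h_o·2πr_oL) = 1/(12.3×2π×0.1938×1) = 0.06677 K/W
R_total = 1.333 K/W
Q = ΔT/R_total = 280/1.333

q′ ≈ 210 W/m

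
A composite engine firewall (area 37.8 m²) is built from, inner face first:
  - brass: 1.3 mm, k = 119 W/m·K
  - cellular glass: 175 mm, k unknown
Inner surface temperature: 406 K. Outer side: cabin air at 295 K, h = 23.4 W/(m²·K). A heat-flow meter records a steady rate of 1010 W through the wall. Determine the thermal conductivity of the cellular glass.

Model the wall as resistances in series:
R_brass = L/(kA) = 0.0013/(119×37.8) = 2.89×10^-7 K/W
R_outer film = 1/(h_o·A) = 1/(23.4×37.8) = 0.001131 K/W
Sum of known resistances R_other = 0.001131 K/W
Total R = ΔT/Q = 111/1010 = 0.1099 K/W
R_cellular glass = R_total − R_other = 0.1088 K/W
k = L/(R·A) = 0.175/(0.1088×37.8)

k ≈ 0.0426 W/(m·K)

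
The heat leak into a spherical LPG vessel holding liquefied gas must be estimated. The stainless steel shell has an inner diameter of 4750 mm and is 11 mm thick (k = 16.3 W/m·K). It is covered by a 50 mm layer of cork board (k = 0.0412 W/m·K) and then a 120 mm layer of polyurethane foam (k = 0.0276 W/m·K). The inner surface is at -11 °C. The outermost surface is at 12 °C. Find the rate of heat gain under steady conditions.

Q ≈ 319 W

Radial (spherical) resistances in series:
R_stainless steel shell = (1/2.375 − 1/2.386)/(4π×16.3) = 9.477×10^-6 K/W
R_cork board = (1/2.386 − 1/2.436)/(4π×0.0412) = 0.01662 K/W
R_polyurethane foam = (1/2.436 − 1/2.556)/(4π×0.0276) = 0.05557 K/W
R_total = 0.07219 K/W
Q = ΔT/R_total = 23/0.07219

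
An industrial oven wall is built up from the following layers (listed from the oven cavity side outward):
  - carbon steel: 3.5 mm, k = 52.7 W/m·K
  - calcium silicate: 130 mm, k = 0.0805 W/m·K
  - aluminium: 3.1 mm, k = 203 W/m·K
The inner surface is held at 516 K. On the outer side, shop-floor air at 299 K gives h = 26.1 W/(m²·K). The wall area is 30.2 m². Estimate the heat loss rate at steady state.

Q ≈ 3960 W

Thermal resistances in series:
R_carbon steel = L/(kA) = 0.0035/(52.7×30.2) = 2.199×10^-6 K/W
R_calcium silicate = L/(kA) = 0.13/(0.0805×30.2) = 0.05347 K/W
R_aluminium = L/(kA) = 0.0031/(203×30.2) = 5.057×10^-7 K/W
R_outer film = 1/(h_o·A) = 1/(26.1×30.2) = 0.001269 K/W
R_total = 0.05475 K/W
Q = ΔT / R_total = 217 / 0.05475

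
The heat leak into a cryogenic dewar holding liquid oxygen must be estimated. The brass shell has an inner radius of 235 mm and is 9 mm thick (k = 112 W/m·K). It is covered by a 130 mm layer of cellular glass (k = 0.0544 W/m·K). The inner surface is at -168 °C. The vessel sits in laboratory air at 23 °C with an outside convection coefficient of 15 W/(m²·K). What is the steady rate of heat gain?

For a spherical shell R = (1/r₁ − 1/r₂)/(4πk); film R = 1/(h·4πr²). In series:
R_brass shell = (1/0.235 − 1/0.244)/(4π×112) = 1.115×10^-4 K/W
R_cellular glass = (1/0.244 − 1/0.374)/(4π×0.0544) = 2.084 K/W
R_outer film = 1/(h·4πr_o²) = 1/(15×4π×0.374²) = 0.03793 K/W
R_total = 2.122 K/W
Q = ΔT/R_total = 191/2.122

Q ≈ 90 W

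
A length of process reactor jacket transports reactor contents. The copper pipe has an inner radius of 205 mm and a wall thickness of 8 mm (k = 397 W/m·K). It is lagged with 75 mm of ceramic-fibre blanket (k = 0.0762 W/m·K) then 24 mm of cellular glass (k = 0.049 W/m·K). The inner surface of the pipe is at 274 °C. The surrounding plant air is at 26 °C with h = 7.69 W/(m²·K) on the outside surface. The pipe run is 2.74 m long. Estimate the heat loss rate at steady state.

Q ≈ 710 W

For a radial system each layer contributes R = ln(r_out/r_in)/(2πkL); films add R = 1/(hA).
R_copper pipe wall = ln(213/205)/(2π×397×2.74) = 5.601×10^-6 K/W
R_ceramic-fibre blanket = ln(288/213)/(2π×0.0762×2.74) = 0.23 K/W
R_cellular glass = ln(312/288)/(2π×0.049×2.74) = 0.09488 K/W
R_outer film = 1/(h_o·2πr_oL) = 1/(7.69×2π×0.312×2.74) = 0.02421 K/W
R_total = 0.3491 K/W
Q = ΔT/R_total = 248/0.3491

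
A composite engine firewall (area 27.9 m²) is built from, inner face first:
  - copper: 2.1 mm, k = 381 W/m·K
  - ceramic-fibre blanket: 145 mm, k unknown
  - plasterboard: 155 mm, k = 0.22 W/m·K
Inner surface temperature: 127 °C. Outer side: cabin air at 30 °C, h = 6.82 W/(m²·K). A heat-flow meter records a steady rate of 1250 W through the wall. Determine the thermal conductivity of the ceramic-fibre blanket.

Series thermal resistances:
R_copper = L/(kA) = 0.0021/(381×27.9) = 1.976×10^-7 K/W
R_plasterboard = L/(kA) = 0.155/(0.22×27.9) = 0.02525 K/W
R_outer film = 1/(h_o·A) = 1/(6.82×27.9) = 0.005255 K/W
Sum of known resistances R_other = 0.03051 K/W
Total R = ΔT/Q = 97/1250 = 0.0776 K/W
R_ceramic-fibre blanket = R_total − R_other = 0.04709 K/W
k = L/(R·A) = 0.145/(0.04709×27.9)

k ≈ 0.11 W/(m·K)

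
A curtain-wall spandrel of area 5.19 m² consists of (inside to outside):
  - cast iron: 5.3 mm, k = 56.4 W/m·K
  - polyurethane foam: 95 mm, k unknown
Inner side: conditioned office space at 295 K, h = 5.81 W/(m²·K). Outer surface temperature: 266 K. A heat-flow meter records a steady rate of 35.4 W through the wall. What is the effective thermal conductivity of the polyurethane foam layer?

k ≈ 0.0233 W/(m·K)

Thermal resistances in series:
R_inner film = 1/(h_i·A) = 1/(5.81×5.19) = 0.03316 K/W
R_cast iron = L/(kA) = 0.0053/(56.4×5.19) = 1.811×10^-5 K/W
Sum of known resistances R_other = 0.03318 K/W
Total R = ΔT/Q = 29/35.4 = 0.8192 K/W
R_polyurethane foam = R_total − R_other = 0.786 K/W
k = L/(R·A) = 0.095/(0.786×5.19)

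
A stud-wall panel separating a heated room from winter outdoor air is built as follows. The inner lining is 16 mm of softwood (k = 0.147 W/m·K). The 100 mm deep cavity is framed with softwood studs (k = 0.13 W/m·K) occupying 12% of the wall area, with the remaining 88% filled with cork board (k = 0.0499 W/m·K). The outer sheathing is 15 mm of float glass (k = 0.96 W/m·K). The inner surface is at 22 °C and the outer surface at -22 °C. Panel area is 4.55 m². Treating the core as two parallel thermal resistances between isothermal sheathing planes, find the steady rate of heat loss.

Sheathing layers in series; stud and cavity paths in parallel between them.
R_inner = 0.016/(0.147×4.55) = 0.02392 K/W
R_stud  = 0.1/(0.13×0.12×4.55) = 1.409 K/W
R_cav   = 0.1/(0.0499×0.88×4.55) = 0.5005 K/W
1/R_core = 1/R_stud + 1/R_cav → R_core = 0.3693 K/W
R_outer = 0.015/(0.96×4.55) = 0.003434 K/W
R_total = 0.3967 K/W
Q = ΔT/R_total = 44/0.3967

Q ≈ 111 W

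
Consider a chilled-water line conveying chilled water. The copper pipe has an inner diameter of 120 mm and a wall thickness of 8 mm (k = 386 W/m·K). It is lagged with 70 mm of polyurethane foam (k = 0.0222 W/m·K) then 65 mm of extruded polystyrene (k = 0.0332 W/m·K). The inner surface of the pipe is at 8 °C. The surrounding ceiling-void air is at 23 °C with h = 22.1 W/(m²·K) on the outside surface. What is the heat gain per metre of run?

Treating each annulus and film as a series resistance:
R_copper pipe wall = ln(68/60)/(2π×386×1) = 5.161×10^-5 K/W
R_polyurethane foam = ln(138/68)/(2π×0.0222×1) = 5.074 K/W
R_extruded polystyrene = ln(203/138)/(2π×0.0332×1) = 1.85 K/W
R_outer film = 1/(h_o·2πr_oL) = 1/(22.1×2π×0.203×1) = 0.03548 K/W
R_total = 6.96 K/W
Q = ΔT/R_total = 15/6.96

q′ ≈ 2.16 W/m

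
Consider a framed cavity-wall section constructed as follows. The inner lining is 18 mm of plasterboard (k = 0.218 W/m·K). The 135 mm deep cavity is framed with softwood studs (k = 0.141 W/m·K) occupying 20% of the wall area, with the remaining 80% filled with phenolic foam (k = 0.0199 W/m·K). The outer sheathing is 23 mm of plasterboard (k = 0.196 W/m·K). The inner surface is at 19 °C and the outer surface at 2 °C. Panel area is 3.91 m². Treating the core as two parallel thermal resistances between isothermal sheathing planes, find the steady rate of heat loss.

Sheathing layers in series; stud and cavity paths in parallel between them.
R_inner = 0.018/(0.218×3.91) = 0.02112 K/W
R_stud  = 0.135/(0.141×0.2×3.91) = 1.224 K/W
R_cav   = 0.135/(0.0199×0.8×3.91) = 2.169 K/W
1/R_core = 1/R_stud + 1/R_cav → R_core = 0.7826 K/W
R_outer = 0.023/(0.196×3.91) = 0.03001 K/W
R_total = 0.8337 K/W
Q = ΔT/R_total = 17/0.8337

Q ≈ 20.4 W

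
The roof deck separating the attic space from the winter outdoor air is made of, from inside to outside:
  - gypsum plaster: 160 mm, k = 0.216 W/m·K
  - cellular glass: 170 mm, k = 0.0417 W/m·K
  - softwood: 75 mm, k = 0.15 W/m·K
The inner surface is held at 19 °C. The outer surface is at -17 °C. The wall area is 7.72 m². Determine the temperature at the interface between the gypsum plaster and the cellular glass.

T ≈ 14 °C

Thermal resistances in series:
R_gypsum plaster = L/(kA) = 0.16/(0.216×7.72) = 0.09595 K/W
R_cellular glass = L/(kA) = 0.17/(0.0417×7.72) = 0.5281 K/W
R_softwood = L/(kA) = 0.075/(0.15×7.72) = 0.06477 K/W
R_total = 0.6888 K/W;  Q = ΔT/R_total = 36/0.6888 = 52.27 W
T_interface = T_inner − Q·ΣR(inner→interface) = 19 − 52.3×0.09595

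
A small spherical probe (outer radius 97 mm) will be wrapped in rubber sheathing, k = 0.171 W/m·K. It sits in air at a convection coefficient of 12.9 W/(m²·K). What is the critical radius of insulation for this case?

For a sphere r_cr = 2k/h = 2×0.171/12.9
r_cr = 26.5 mm; since the bare radius (97 mm) is above r_cr, any added insulation will reduce heat loss.

r_cr ≈ 26.5 mm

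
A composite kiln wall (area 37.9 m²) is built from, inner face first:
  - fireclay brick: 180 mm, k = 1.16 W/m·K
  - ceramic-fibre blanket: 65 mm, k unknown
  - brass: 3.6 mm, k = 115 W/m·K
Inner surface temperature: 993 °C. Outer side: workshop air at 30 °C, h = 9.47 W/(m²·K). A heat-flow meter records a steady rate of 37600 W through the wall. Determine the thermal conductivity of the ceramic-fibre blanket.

Using the resistance-network approach (series):
R_fireclay brick = L/(kA) = 0.18/(1.16×37.9) = 0.004094 K/W
R_brass = L/(kA) = 0.0036/(115×37.9) = 8.26×10^-7 K/W
R_outer film = 1/(h_o·A) = 1/(9.47×37.9) = 0.002786 K/W
Sum of known resistances R_other = 0.006881 K/W
Total R = ΔT/Q = 963/37600 = 0.02561 K/W
R_ceramic-fibre blanket = R_total − R_other = 0.01873 K/W
k = L/(R·A) = 0.065/(0.01873×37.9)

k ≈ 0.0916 W/(m·K)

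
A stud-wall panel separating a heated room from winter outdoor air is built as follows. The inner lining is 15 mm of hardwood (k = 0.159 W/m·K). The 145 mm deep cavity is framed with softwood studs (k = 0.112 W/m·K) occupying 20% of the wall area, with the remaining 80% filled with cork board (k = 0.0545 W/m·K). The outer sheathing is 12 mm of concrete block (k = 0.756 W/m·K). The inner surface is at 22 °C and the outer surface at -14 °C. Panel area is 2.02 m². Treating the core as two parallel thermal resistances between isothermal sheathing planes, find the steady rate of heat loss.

Sheathing layers in series; stud and cavity paths in parallel between them.
R_inner = 0.015/(0.159×2.02) = 0.0467 K/W
R_stud  = 0.145/(0.112×0.2×2.02) = 3.205 K/W
R_cav   = 0.145/(0.0545×0.8×2.02) = 1.646 K/W
1/R_core = 1/R_stud + 1/R_cav → R_core = 1.088 K/W
R_outer = 0.012/(0.756×2.02) = 0.007858 K/W
R_total = 1.142 K/W
Q = ΔT/R_total = 36/1.142

Q ≈ 31.5 W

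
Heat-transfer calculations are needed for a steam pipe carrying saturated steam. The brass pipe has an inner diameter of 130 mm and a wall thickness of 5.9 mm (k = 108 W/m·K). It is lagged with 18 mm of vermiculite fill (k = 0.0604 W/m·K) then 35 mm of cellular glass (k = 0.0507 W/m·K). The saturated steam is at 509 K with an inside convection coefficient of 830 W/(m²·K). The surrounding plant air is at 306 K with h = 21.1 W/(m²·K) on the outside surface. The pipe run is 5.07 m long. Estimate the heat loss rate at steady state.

Per-layer cylindrical resistances, series-summed:
R_inner film = 1/(h_i·2πr₁L) = 1/(830×2π×0.065×5.07) = 5.819×10^-4 K/W
R_brass pipe wall = ln(70.9/65)/(2π×108×5.07) = 2.525×10^-5 K/W
R_vermiculite fill = ln(88.9/70.9)/(2π×0.0604×5.07) = 0.1176 K/W
R_cellular glass = ln(123.9/88.9)/(2π×0.0507×5.07) = 0.2055 K/W
R_outer film = 1/(h_o·2πr_oL) = 1/(21.1×2π×0.1239×5.07) = 0.01201 K/W
R_total = 0.3357 K/W
Q = ΔT/R_total = 203/0.3357

Q ≈ 605 W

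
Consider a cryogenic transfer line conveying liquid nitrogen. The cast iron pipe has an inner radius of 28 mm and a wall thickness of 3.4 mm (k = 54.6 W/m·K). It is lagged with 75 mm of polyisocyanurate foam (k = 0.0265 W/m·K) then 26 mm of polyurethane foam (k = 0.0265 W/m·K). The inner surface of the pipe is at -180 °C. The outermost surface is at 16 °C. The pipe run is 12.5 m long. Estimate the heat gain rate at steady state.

Q ≈ 283 W

Cylindrical conduction, so R = ln(r₂/r₁)/(2πkL) per layer, in series:
R_cast iron pipe wall = ln(31.4/28)/(2π×54.6×12.5) = 2.672×10^-5 K/W
R_polyisocyanurate foam = ln(106.4/31.4)/(2π×0.0265×12.5) = 0.5864 K/W
R_polyurethane foam = ln(132.4/106.4)/(2π×0.0265×12.5) = 0.105 K/W
R_total = 0.6914 K/W
Q = ΔT/R_total = 196/0.6914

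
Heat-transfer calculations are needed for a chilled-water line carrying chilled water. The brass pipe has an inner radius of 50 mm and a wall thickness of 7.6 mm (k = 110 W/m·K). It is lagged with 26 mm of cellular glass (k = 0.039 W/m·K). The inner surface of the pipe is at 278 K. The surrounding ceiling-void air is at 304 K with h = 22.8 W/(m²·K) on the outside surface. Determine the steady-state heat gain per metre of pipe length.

q′ ≈ 16.2 W/m

Treating each annulus and film as a series resistance:
R_brass pipe wall = ln(57.6/50)/(2π×110×1) = 2.047×10^-4 K/W
R_cellular glass = ln(83.6/57.6)/(2π×0.039×1) = 1.52 K/W
R_outer film = 1/(h_o·2πr_oL) = 1/(22.8×2π×0.0836×1) = 0.0835 K/W
R_total = 1.604 K/W
Q = ΔT/R_total = 26/1.604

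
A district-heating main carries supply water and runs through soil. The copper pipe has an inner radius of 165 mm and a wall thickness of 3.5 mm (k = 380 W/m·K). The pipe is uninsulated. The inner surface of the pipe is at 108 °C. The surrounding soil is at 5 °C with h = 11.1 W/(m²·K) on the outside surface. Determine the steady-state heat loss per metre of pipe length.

q′ ≈ 1210 W/m

Per-layer cylindrical resistances, series-summed:
R_copper pipe wall = ln(168.5/165)/(2π×380×1) = 8.791×10^-6 K/W
R_outer film = 1/(h_o·2πr_oL) = 1/(11.1×2π×0.1685×1) = 0.08509 K/W
R_total = 0.0851 K/W
Q = ΔT/R_total = 103/0.0851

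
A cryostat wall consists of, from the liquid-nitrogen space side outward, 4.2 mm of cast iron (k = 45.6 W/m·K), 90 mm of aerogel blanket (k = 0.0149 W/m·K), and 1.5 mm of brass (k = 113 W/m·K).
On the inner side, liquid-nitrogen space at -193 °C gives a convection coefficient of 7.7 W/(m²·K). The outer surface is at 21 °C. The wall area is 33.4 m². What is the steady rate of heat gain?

Thermal resistances in series:
R_inner film = 1/(h_i·A) = 1/(7.7×33.4) = 0.003888 K/W
R_cast iron = L/(kA) = 0.0042/(45.6×33.4) = 2.758×10^-6 K/W
R_aerogel blanket = L/(kA) = 0.09/(0.0149×33.4) = 0.1808 K/W
R_brass = L/(kA) = 0.0015/(113×33.4) = 3.974×10^-7 K/W
R_total = 0.1847 K/W
Q = ΔT / R_total = 214 / 0.1847

Q ≈ 1160 W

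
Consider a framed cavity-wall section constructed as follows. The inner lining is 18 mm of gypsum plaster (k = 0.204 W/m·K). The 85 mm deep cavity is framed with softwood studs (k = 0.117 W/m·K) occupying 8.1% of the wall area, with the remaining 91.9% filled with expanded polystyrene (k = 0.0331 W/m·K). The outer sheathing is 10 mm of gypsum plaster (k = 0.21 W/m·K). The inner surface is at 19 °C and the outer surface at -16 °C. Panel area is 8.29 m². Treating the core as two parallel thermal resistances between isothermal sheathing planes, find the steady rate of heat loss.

Sheathing layers in series; stud and cavity paths in parallel between them.
R_inner = 0.018/(0.204×8.29) = 0.01064 K/W
R_stud  = 0.085/(0.117×0.081×8.29) = 1.082 K/W
R_cav   = 0.085/(0.0331×0.919×8.29) = 0.3371 K/W
1/R_core = 1/R_stud + 1/R_cav → R_core = 0.257 K/W
R_outer = 0.01/(0.21×8.29) = 0.005744 K/W
R_total = 0.2734 K/W
Q = ΔT/R_total = 35/0.2734

Q ≈ 128 W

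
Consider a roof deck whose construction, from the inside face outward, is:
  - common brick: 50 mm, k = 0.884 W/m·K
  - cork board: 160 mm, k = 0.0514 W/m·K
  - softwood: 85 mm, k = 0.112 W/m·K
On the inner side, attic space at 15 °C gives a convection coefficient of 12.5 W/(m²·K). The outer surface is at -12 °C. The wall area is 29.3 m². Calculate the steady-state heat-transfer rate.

Model the wall as resistances in series:
R_inner film = 1/(h_i·A) = 1/(12.5×29.3) = 0.00273 K/W
R_common brick = L/(kA) = 0.05/(0.884×29.3) = 0.00193 K/W
R_cork board = L/(kA) = 0.16/(0.0514×29.3) = 0.1062 K/W
R_softwood = L/(kA) = 0.085/(0.112×29.3) = 0.0259 K/W
R_total = 0.1368 K/W
Q = ΔT / R_total = 27 / 0.1368

Q ≈ 197 W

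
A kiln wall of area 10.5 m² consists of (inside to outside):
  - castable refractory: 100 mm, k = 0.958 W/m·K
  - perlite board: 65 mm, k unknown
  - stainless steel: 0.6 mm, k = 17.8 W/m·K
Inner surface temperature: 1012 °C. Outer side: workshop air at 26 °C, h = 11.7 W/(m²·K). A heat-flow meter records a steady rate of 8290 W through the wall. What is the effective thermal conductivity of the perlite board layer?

Treating each layer as a thermal resistance in series:
R_castable refractory = L/(kA) = 0.1/(0.958×10.5) = 0.009941 K/W
R_stainless steel = L/(kA) = 0.0006/(17.8×10.5) = 3.21×10^-6 K/W
R_outer film = 1/(h_o·A) = 1/(11.7×10.5) = 0.00814 K/W
Sum of known resistances R_other = 0.01808 K/W
Total R = ΔT/Q = 986/8290 = 0.1189 K/W
R_perlite board = R_total − R_other = 0.1009 K/W
k = L/(R·A) = 0.065/(0.1009×10.5)

k ≈ 0.0614 W/(m·K)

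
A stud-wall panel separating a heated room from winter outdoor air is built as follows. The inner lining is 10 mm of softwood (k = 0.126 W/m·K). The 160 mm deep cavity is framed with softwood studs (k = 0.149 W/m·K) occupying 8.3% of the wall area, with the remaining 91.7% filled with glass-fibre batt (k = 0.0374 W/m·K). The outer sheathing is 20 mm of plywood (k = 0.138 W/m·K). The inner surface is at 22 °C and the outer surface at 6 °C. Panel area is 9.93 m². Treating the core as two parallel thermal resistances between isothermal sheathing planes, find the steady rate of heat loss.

Q ≈ 43.5 W

Sheathing layers in series; stud and cavity paths in parallel between them.
R_inner = 0.01/(0.126×9.93) = 0.007992 K/W
R_stud  = 0.16/(0.149×0.083×9.93) = 1.303 K/W
R_cav   = 0.16/(0.0374×0.917×9.93) = 0.4698 K/W
1/R_core = 1/R_stud + 1/R_cav → R_core = 0.3453 K/W
R_outer = 0.02/(0.138×9.93) = 0.01459 K/W
R_total = 0.3679 K/W
Q = ΔT/R_total = 16/0.3679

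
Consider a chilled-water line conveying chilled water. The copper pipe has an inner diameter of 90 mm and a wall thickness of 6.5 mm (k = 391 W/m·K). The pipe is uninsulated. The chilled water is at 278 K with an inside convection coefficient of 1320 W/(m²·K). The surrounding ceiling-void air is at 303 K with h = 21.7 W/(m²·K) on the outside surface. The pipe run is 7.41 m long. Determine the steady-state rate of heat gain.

Treating each annulus and film as a series resistance:
R_inner film = 1/(h_i·2πr₁L) = 1/(1320×2π×0.045×7.41) = 3.616×10^-4 K/W
R_copper pipe wall = ln(51.5/45)/(2π×391×7.41) = 7.411×10^-6 K/W
R_outer film = 1/(h_o·2πr_oL) = 1/(21.7×2π×0.0515×7.41) = 0.01922 K/W
R_total = 0.01959 K/W
Q = ΔT/R_total = 25/0.01959

Q ≈ 1280 W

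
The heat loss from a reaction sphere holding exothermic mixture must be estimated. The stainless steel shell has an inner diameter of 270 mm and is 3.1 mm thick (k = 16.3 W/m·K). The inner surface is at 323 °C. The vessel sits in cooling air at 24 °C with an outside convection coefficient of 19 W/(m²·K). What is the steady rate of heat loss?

Q ≈ 1360 W

Spherical conduction: R = (1/r_in − 1/r_out)/(4πk) per layer; series-sum.
R_stainless steel shell = (1/0.135 − 1/0.1381)/(4π×16.3) = 8.118×10^-4 K/W
R_outer film = 1/(h·4πr_o²) = 1/(19×4π×0.1381²) = 0.2196 K/W
R_total = 0.2204 K/W
Q = ΔT/R_total = 299/0.2204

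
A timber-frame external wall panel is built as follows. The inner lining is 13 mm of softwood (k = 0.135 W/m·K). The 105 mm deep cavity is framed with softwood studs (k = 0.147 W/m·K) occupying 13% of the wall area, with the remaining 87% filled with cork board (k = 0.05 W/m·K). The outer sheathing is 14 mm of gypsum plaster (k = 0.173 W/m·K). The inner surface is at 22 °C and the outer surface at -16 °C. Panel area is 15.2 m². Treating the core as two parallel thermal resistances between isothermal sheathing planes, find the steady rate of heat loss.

Q ≈ 311 W

Sheathing layers in series; stud and cavity paths in parallel between them.
R_inner = 0.013/(0.135×15.2) = 0.006335 K/W
R_stud  = 0.105/(0.147×0.13×15.2) = 0.3615 K/W
R_cav   = 0.105/(0.05×0.87×15.2) = 0.1588 K/W
1/R_core = 1/R_stud + 1/R_cav → R_core = 0.1103 K/W
R_outer = 0.014/(0.173×15.2) = 0.005324 K/W
R_total = 0.122 K/W
Q = ΔT/R_total = 38/0.122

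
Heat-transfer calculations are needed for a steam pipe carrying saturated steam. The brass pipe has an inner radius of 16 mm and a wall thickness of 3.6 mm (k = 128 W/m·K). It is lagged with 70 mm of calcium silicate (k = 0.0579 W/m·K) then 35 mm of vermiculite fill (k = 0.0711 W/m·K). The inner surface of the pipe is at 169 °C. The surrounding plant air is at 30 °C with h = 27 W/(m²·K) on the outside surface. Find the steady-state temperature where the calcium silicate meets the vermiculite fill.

T ≈ 52 °C

Treating each annulus and film as a series resistance:
R_brass pipe wall = ln(19.6/16)/(2π×128×1) = 2.523×10^-4 K/W
R_calcium silicate = ln(89.6/19.6)/(2π×0.0579×1) = 4.178 K/W
R_vermiculite fill = ln(124.6/89.6)/(2π×0.0711×1) = 0.7381 K/W
R_outer film = 1/(h_o·2πr_oL) = 1/(27×2π×0.1246×1) = 0.04731 K/W
R_total = 4.963 K/W
Q = ΔT/R_total = 139/4.963
Q = 28 W/m
T_interface = T_inner − Q·ΣR(inner→interface) = 169 − 28×4.178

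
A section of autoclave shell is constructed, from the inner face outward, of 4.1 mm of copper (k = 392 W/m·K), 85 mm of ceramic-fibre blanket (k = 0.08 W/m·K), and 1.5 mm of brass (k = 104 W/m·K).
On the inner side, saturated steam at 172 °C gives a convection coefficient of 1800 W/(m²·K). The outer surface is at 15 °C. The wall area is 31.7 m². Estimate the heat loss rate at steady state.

Q ≈ 4680 W

Model the wall as resistances in series:
R_inner film = 1/(h_i·A) = 1/(1800×31.7) = 1.753×10^-5 K/W
R_copper = L/(kA) = 0.0041/(392×31.7) = 3.299×10^-7 K/W
R_ceramic-fibre blanket = L/(kA) = 0.085/(0.08×31.7) = 0.03352 K/W
R_brass = L/(kA) = 0.0015/(104×31.7) = 4.55×10^-7 K/W
R_total = 0.03354 K/W
Q = ΔT / R_total = 157 / 0.03354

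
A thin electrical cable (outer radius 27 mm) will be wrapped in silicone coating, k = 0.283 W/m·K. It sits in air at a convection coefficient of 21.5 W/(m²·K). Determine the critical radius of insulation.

r_cr ≈ 13.2 mm

For a cylinder r_cr = k/h = 0.283/21.5
r_cr = 13.2 mm; since the bare radius (27 mm) is above r_cr, any added insulation will reduce heat loss.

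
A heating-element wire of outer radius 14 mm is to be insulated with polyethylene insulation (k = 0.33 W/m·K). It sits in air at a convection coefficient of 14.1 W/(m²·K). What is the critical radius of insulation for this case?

r_cr ≈ 23.4 mm

For a cylinder r_cr = k/h = 0.33/14.1
r_cr = 23.4 mm; since the bare radius (14 mm) is below r_cr, adding a thin layer of insulation will *increase* heat loss.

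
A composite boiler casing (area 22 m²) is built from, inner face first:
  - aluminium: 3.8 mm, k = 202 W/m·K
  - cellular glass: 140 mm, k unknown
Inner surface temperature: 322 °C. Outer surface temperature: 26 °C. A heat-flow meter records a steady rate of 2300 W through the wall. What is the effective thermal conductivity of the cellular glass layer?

Model the wall as resistances in series:
R_aluminium = L/(kA) = 0.0038/(202×22) = 8.551×10^-7 K/W
Sum of known resistances R_other = 8.551×10^-7 K/W
Total R = ΔT/Q = 296/2300 = 0.1287 K/W
R_cellular glass = R_total − R_other = 0.1287 K/W
k = L/(R·A) = 0.14/(0.1287×22)

k ≈ 0.0494 W/(m·K)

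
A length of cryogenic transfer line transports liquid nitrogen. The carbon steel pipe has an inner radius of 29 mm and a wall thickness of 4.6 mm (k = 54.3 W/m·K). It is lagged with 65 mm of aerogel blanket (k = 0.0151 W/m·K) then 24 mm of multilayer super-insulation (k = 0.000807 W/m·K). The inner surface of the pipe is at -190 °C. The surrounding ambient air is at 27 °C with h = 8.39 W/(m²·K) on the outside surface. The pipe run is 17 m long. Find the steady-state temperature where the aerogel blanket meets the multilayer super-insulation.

For a radial system each layer contributes R = ln(r_out/r_in)/(2πkL); films add R = 1/(hA).
R_carbon steel pipe wall = ln(33.6/29)/(2π×54.3×17) = 2.538×10^-5 K/W
R_aerogel blanket = ln(98.6/33.6)/(2π×0.0151×17) = 0.6675 K/W
R_multilayer super-insulation = ln(122.6/98.6)/(2π×0.000807×17) = 2.527 K/W
R_outer film = 1/(h_o·2πr_oL) = 1/(8.39×2π×0.1226×17) = 0.009102 K/W
R_total = 3.204 K/W
Q = ΔT/R_total = 217/3.204
Q = 67.7 W
T_interface = T_inner + Q·ΣR(inner→interface) = -190 + 67.7×0.6675

T ≈ -145 °C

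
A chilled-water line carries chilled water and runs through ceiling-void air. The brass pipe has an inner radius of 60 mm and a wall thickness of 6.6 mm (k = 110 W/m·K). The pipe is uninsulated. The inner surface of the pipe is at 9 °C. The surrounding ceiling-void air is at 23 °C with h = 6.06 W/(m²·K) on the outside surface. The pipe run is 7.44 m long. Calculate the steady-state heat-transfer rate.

Q ≈ 264 W

For a radial system each layer contributes R = ln(r_out/r_in)/(2πkL); films add R = 1/(hA).
R_brass pipe wall = ln(66.6/60)/(2π×110×7.44) = 2.029×10^-5 K/W
R_outer film = 1/(h_o·2πr_oL) = 1/(6.06×2π×0.0666×7.44) = 0.053 K/W
R_total = 0.05302 K/W
Q = ΔT/R_total = 14/0.05302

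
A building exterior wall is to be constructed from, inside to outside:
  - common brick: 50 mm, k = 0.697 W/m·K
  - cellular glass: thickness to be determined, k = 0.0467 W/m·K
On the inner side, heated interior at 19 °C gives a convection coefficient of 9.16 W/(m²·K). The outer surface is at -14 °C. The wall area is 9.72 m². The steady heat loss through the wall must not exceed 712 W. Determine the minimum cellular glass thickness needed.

Thermal resistances in series:
R_inner film = 1/(h_i·A) = 1/(9.16×9.72) = 0.01123 K/W
R_common brick = L/(kA) = 0.05/(0.697×9.72) = 0.00738 K/W
Sum of the known resistances R_other = 0.01861 K/W
Required total resistance R_tot = ΔT/Q_allow = 33/712 = 0.04635 K/W
R_cellular glass = R_tot − R_other = 0.02774 K/W
L = R·k·A = 0.02774×0.0467×9.72

L ≈ 12.6 mm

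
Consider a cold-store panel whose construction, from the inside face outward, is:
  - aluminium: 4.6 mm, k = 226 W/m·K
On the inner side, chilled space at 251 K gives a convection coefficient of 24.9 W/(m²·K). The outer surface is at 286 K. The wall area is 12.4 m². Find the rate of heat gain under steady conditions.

Q ≈ 10800 W

Series thermal resistances:
R_inner film = 1/(h_i·A) = 1/(24.9×12.4) = 0.003239 K/W
R_aluminium = L/(kA) = 0.0046/(226×12.4) = 1.641×10^-6 K/W
R_total = 0.00324 K/W
Q = ΔT / R_total = 35 / 0.00324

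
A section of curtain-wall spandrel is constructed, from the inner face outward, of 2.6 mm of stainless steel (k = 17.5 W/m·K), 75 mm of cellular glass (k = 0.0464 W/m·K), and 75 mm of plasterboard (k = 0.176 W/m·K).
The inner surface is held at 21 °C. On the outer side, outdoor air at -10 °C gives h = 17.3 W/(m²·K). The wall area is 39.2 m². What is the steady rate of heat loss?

Q ≈ 579 W

Treating each layer as a thermal resistance in series:
R_stainless steel = L/(kA) = 0.0026/(17.5×39.2) = 3.79×10^-6 K/W
R_cellular glass = L/(kA) = 0.075/(0.0464×39.2) = 0.04123 K/W
R_plasterboard = L/(kA) = 0.075/(0.176×39.2) = 0.01087 K/W
R_outer film = 1/(h_o·A) = 1/(17.3×39.2) = 0.001475 K/W
R_total = 0.05358 K/W
Q = ΔT / R_total = 31 / 0.05358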